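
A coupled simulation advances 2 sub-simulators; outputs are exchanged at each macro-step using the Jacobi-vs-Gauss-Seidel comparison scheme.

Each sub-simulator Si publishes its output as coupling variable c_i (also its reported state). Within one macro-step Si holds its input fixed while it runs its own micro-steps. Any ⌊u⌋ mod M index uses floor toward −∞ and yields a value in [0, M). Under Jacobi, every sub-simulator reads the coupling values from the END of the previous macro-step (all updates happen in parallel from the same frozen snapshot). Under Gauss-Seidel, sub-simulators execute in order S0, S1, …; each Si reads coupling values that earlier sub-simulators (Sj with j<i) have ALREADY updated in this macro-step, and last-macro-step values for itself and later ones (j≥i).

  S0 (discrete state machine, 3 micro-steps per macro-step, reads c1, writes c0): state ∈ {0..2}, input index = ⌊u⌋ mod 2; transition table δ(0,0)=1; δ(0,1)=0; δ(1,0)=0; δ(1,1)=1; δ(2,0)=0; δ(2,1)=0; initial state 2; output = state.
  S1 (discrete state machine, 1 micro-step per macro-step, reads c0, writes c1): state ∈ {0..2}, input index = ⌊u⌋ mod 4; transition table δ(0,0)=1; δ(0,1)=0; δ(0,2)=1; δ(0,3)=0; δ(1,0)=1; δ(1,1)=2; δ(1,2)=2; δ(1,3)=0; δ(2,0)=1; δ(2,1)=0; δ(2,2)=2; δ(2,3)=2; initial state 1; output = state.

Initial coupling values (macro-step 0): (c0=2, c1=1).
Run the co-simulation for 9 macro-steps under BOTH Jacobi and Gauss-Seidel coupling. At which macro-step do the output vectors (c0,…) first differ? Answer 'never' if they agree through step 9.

first divergence at macro-step: 1

[Jacobi] macro 1: S0 reads c1=1 → after 3×micro: 0; S1 reads c0=2 → after 1×micro: 2 ⇒ (c0=0, c1=2)
[Jacobi] macro 2: S0 reads c1=2 → after 3×micro: 1; S1 reads c0=0 → after 1×micro: 1 ⇒ (c0=1, c1=1)
[Jacobi] macro 3: S0 reads c1=1 → after 3×micro: 1; S1 reads c0=1 → after 1×micro: 2 ⇒ (c0=1, c1=2)
[Jacobi] macro 4: S0 reads c1=2 → after 3×micro: 0; S1 reads c0=1 → after 1×micro: 0 ⇒ (c0=0, c1=0)
[Jacobi] macro 5: S0 reads c1=0 → after 3×micro: 1; S1 reads c0=0 → after 1×micro: 1 ⇒ (c0=1, c1=1)
[Jacobi] macro 6: S0 reads c1=1 → after 3×micro: 1; S1 reads c0=1 → after 1×micro: 2 ⇒ (c0=1, c1=2)
[Jacobi] macro 7: S0 reads c1=2 → after 3×micro: 0; S1 reads c0=1 → after 1×micro: 0 ⇒ (c0=0, c1=0)
[Jacobi] macro 8: S0 reads c1=0 → after 3×micro: 1; S1 reads c0=0 → after 1×micro: 1 ⇒ (c0=1, c1=1)
[Jacobi] macro 9: S0 reads c1=1 → after 3×micro: 1; S1 reads c0=1 → after 1×micro: 2 ⇒ (c0=1, c1=2)
[Gauss-Seidel] macro 1: S0 reads c1=1 → after 3×micro: 0; S1 reads c0=0 → after 1×micro: 1 ⇒ (c0=0, c1=1)
[Gauss-Seidel] macro 2: S0 reads c1=1 → after 3×micro: 0; S1 reads c0=0 → after 1×micro: 1 ⇒ (c0=0, c1=1)
[Gauss-Seidel] macro 3: S0 reads c1=1 → after 3×micro: 0; S1 reads c0=0 → after 1×micro: 1 ⇒ (c0=0, c1=1)
[Gauss-Seidel] macro 4: S0 reads c1=1 → after 3×micro: 0; S1 reads c0=0 → after 1×micro: 1 ⇒ (c0=0, c1=1)
[Gauss-Seidel] macro 5: S0 reads c1=1 → after 3×micro: 0; S1 reads c0=0 → after 1×micro: 1 ⇒ (c0=0, c1=1)
[Gauss-Seidel] macro 6: S0 reads c1=1 → after 3×micro: 0; S1 reads c0=0 → after 1×micro: 1 ⇒ (c0=0, c1=1)
[Gauss-Seidel] macro 7: S0 reads c1=1 → after 3×micro: 0; S1 reads c0=0 → after 1×micro: 1 ⇒ (c0=0, c1=1)
[Gauss-Seidel] macro 8: S0 reads c1=1 → after 3×micro: 0; S1 reads c0=0 → after 1×micro: 1 ⇒ (c0=0, c1=1)
[Gauss-Seidel] macro 9: S0 reads c1=1 → after 3×micro: 0; S1 reads c0=0 → after 1×micro: 1 ⇒ (c0=0, c1=1)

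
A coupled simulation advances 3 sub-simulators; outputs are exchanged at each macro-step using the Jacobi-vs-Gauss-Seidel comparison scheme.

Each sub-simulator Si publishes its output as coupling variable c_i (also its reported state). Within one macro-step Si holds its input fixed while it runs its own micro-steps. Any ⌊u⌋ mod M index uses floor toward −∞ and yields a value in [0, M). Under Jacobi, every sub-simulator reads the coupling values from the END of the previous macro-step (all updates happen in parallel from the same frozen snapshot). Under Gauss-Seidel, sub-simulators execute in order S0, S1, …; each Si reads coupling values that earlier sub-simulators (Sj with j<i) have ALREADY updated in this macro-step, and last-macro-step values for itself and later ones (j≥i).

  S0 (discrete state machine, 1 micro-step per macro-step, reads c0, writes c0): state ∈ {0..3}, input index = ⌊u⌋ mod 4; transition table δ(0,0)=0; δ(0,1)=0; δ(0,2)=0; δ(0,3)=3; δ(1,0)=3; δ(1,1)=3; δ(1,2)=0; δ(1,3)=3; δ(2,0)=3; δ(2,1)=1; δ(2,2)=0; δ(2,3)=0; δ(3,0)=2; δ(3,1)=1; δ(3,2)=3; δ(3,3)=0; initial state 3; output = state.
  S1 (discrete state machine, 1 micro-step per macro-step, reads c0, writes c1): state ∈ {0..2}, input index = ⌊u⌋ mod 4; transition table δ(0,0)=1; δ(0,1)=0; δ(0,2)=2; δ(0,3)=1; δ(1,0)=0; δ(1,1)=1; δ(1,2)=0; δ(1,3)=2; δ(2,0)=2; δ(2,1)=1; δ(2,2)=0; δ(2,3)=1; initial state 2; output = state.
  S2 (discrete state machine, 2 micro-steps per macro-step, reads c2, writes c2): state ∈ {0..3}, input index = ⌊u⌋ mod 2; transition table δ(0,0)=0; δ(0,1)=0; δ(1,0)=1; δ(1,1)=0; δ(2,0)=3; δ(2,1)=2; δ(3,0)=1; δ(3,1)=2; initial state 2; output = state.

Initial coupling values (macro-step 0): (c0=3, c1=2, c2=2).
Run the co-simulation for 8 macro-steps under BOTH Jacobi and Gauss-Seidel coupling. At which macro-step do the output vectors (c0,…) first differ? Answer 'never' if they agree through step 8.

[Jacobi] macro 1: S0 reads c0=3 → after 1×micro: 0; S1 reads c0=3 → after 1×micro: 1; S2 reads c2=2 → after 2×micro: 1 ⇒ (c0=0, c1=1, c2=1)
[Jacobi] macro 2: S0 reads c0=0 → after 1×micro: 0; S1 reads c0=0 → after 1×micro: 0; S2 reads c2=1 → after 2×micro: 0 ⇒ (c0=0, c1=0, c2=0)
[Jacobi] macro 3: S0 reads c0=0 → after 1×micro: 0; S1 reads c0=0 → after 1×micro: 1; S2 reads c2=0 → after 2×micro: 0 ⇒ (c0=0, c1=1, c2=0)
[Jacobi] macro 4: S0 reads c0=0 → after 1×micro: 0; S1 reads c0=0 → after 1×micro: 0; S2 reads c2=0 → after 2×micro: 0 ⇒ (c0=0, c1=0, c2=0)
[Jacobi] macro 5: S0 reads c0=0 → after 1×micro: 0; S1 reads c0=0 → after 1×micro: 1; S2 reads c2=0 → after 2×micro: 0 ⇒ (c0=0, c1=1, c2=0)
[Jacobi] macro 6: S0 reads c0=0 → after 1×micro: 0; S1 reads c0=0 → after 1×micro: 0; S2 reads c2=0 → after 2×micro: 0 ⇒ (c0=0, c1=0, c2=0)
[Jacobi] macro 7: S0 reads c0=0 → after 1×micro: 0; S1 reads c0=0 → after 1×micro: 1; S2 reads c2=0 → after 2×micro: 0 ⇒ (c0=0, c1=1, c2=0)
[Jacobi] macro 8: S0 reads c0=0 → after 1×micro: 0; S1 reads c0=0 → after 1×micro: 0; S2 reads c2=0 → after 2×micro: 0 ⇒ (c0=0, c1=0, c2=0)
[Gauss-Seidel] macro 1: S0 reads c0=3 → after 1×micro: 0; S1 reads c0=0 → after 1×micro: 2; S2 reads c2=2 → after 2×micro: 1 ⇒ (c0=0, c1=2, c2=1)
[Gauss-Seidel] macro 2: S0 reads c0=0 → after 1×micro: 0; S1 reads c0=0 → after 1×micro: 2; S2 reads c2=1 → after 2×micro: 0 ⇒ (c0=0, c1=2, c2=0)
[Gauss-Seidel] macro 3: S0 reads c0=0 → after 1×micro: 0; S1 reads c0=0 → after 1×micro: 2; S2 reads c2=0 → after 2×micro: 0 ⇒ (c0=0, c1=2, c2=0)
[Gauss-Seidel] macro 4: S0 reads c0=0 → after 1×micro: 0; S1 reads c0=0 → after 1×micro: 2; S2 reads c2=0 → after 2×micro: 0 ⇒ (c0=0, c1=2, c2=0)
[Gauss-Seidel] macro 5: S0 reads c0=0 → after 1×micro: 0; S1 reads c0=0 → after 1×micro: 2; S2 reads c2=0 → after 2×micro: 0 ⇒ (c0=0, c1=2, c2=0)
[Gauss-Seidel] macro 6: S0 reads c0=0 → after 1×micro: 0; S1 reads c0=0 → after 1×micro: 2; S2 reads c2=0 → after 2×micro: 0 ⇒ (c0=0, c1=2, c2=0)
[Gauss-Seidel] macro 7: S0 reads c0=0 → after 1×micro: 0; S1 reads c0=0 → after 1×micro: 2; S2 reads c2=0 → after 2×micro: 0 ⇒ (c0=0, c1=2, c2=0)
[Gauss-Seidel] macro 8: S0 reads c0=0 → after 1×micro: 0; S1 reads c0=0 → after 1×micro: 2; S2 reads c2=0 → after 2×micro: 0 ⇒ (c0=0, c1=2, c2=0)

first divergence at macro-step: 1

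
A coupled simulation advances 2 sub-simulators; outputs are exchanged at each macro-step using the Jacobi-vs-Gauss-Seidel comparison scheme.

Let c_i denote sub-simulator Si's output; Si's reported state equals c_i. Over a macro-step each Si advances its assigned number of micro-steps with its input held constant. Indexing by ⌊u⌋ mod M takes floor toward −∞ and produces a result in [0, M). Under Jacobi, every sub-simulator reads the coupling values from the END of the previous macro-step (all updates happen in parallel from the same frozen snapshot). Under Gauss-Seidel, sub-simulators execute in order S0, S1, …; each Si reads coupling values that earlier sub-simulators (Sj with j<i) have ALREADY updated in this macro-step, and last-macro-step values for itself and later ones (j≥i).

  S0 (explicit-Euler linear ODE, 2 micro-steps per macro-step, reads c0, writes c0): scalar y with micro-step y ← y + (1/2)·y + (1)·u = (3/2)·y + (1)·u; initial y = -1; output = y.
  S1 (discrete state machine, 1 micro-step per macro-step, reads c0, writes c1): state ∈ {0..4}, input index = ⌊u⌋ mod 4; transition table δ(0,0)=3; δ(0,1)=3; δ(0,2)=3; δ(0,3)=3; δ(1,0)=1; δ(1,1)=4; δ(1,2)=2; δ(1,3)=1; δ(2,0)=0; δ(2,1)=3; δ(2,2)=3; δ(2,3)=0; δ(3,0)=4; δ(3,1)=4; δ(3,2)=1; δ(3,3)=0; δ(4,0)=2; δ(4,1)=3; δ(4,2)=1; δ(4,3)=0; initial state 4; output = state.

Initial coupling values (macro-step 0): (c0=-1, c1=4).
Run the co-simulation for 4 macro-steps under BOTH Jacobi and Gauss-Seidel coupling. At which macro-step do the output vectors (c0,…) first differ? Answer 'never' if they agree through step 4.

first divergence at macro-step: 4

[Jacobi] macro 1: S0 reads c0=-1 → after 2×micro: -19/4; S1 reads c0=-1 → after 1×micro: 0 ⇒ (c0=-19/4, c1=0)
[Jacobi] macro 2: S0 reads c0=-19/4 → after 2×micro: -361/16; S1 reads c0=-19/4 → after 1×micro: 3 ⇒ (c0=-361/16, c1=3)
[Jacobi] macro 3: S0 reads c0=-361/16 → after 2×micro: -6859/64; S1 reads c0=-361/16 → after 1×micro: 4 ⇒ (c0=-6859/64, c1=4)
[Jacobi] macro 4: S0 reads c0=-6859/64 → after 2×micro: -130321/256; S1 reads c0=-6859/64 → after 1×micro: 2 ⇒ (c0=-130321/256, c1=2)
[Gauss-Seidel] macro 1: S0 reads c0=-1 → after 2×micro: -19/4; S1 reads c0=-19/4 → after 1×micro: 0 ⇒ (c0=-19/4, c1=0)
[Gauss-Seidel] macro 2: S0 reads c0=-19/4 → after 2×micro: -361/16; S1 reads c0=-361/16 → after 1×micro: 3 ⇒ (c0=-361/16, c1=3)
[Gauss-Seidel] macro 3: S0 reads c0=-361/16 → after 2×micro: -6859/64; S1 reads c0=-6859/64 → after 1×micro: 4 ⇒ (c0=-6859/64, c1=4)
[Gauss-Seidel] macro 4: S0 reads c0=-6859/64 → after 2×micro: -130321/256; S1 reads c0=-130321/256 → after 1×micro: 1 ⇒ (c0=-130321/256, c1=1)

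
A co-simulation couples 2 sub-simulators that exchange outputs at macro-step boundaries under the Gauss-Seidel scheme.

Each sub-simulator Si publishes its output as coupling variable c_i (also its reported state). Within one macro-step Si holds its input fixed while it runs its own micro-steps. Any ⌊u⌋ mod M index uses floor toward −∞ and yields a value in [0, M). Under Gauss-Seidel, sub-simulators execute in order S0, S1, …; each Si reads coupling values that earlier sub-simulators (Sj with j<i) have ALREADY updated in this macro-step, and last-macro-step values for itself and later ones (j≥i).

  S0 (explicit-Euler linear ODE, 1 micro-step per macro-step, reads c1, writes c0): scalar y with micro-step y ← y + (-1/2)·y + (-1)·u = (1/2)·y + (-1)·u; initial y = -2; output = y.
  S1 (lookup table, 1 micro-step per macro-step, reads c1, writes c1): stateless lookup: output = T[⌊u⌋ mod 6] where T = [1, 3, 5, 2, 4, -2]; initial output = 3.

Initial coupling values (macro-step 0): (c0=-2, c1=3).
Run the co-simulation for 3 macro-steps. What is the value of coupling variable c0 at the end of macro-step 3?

c0 at macro-step 3 = -7

macro 1: S0 reads c1=3 → after 1×micro: -4; S1 reads c1=3 → after 1×micro: 2 ⇒ (c0=-4, c1=2)
macro 2: S0 reads c1=2 → after 1×micro: -4; S1 reads c1=2 → after 1×micro: 5 ⇒ (c0=-4, c1=5)
macro 3: S0 reads c1=5 → after 1×micro: -7; S1 reads c1=5 → after 1×micro: -2 ⇒ (c0=-7, c1=-2)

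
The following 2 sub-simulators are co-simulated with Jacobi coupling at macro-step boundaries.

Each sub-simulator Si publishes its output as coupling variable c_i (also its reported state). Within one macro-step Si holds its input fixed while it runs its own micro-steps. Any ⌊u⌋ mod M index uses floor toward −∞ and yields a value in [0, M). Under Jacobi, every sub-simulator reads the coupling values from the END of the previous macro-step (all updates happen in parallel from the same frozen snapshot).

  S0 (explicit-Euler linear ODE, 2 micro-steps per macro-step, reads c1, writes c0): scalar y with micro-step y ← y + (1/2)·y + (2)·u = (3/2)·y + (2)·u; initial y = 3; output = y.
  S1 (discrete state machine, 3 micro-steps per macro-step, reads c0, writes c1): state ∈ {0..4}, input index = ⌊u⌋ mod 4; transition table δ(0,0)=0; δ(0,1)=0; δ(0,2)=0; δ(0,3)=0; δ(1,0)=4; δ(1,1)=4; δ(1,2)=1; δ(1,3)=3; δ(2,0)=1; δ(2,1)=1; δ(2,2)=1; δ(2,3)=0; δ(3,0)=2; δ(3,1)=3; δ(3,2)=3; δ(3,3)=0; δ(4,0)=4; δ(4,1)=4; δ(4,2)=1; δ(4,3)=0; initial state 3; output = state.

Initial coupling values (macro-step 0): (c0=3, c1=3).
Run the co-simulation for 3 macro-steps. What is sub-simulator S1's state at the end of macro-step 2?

S1 state at macro-step 2 = 0

macro 1: S0 reads c1=3 → after 2×micro: 87/4; S1 reads c0=3 → after 3×micro: 0 ⇒ (c0=87/4, c1=0)
macro 2: S0 reads c1=0 → after 2×micro: 783/16; S1 reads c0=87/4 → after 3×micro: 0 ⇒ (c0=783/16, c1=0)
macro 3: S0 reads c1=0 → after 2×micro: 7047/64; S1 reads c0=783/16 → after 3×micro: 0 ⇒ (c0=7047/64, c1=0)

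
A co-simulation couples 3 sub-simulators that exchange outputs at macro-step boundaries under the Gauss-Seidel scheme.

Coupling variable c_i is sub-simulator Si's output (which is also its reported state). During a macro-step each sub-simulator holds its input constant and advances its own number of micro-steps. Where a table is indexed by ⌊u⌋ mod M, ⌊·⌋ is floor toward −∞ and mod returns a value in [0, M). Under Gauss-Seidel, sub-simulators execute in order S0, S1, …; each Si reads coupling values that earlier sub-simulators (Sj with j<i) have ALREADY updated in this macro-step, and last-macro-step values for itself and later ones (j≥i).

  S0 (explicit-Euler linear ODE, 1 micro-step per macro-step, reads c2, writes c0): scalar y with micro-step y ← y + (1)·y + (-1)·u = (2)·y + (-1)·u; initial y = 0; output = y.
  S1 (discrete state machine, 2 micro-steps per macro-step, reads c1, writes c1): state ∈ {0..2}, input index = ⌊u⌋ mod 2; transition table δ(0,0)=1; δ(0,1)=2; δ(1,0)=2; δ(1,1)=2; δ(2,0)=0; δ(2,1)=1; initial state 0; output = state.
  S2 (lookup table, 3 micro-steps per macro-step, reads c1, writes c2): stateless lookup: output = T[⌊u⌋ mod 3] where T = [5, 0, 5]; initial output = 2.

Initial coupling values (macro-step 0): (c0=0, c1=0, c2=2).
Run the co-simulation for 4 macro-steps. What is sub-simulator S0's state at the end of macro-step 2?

S0 state at macro-step 2 = -9

macro 1: S0 reads c2=2 → after 1×micro: -2; S1 reads c1=0 → after 2×micro: 2; S2 reads c1=2 → after 3×micro: 5 ⇒ (c0=-2, c1=2, c2=5)
macro 2: S0 reads c2=5 → after 1×micro: -9; S1 reads c1=2 → after 2×micro: 1; S2 reads c1=1 → after 3×micro: 0 ⇒ (c0=-9, c1=1, c2=0)
macro 3: S0 reads c2=0 → after 1×micro: -18; S1 reads c1=1 → after 2×micro: 1; S2 reads c1=1 → after 3×micro: 0 ⇒ (c0=-18, c1=1, c2=0)
macro 4: S0 reads c2=0 → after 1×micro: -36; S1 reads c1=1 → after 2×micro: 1; S2 reads c1=1 → after 3×micro: 0 ⇒ (c0=-36, c1=1, c2=0)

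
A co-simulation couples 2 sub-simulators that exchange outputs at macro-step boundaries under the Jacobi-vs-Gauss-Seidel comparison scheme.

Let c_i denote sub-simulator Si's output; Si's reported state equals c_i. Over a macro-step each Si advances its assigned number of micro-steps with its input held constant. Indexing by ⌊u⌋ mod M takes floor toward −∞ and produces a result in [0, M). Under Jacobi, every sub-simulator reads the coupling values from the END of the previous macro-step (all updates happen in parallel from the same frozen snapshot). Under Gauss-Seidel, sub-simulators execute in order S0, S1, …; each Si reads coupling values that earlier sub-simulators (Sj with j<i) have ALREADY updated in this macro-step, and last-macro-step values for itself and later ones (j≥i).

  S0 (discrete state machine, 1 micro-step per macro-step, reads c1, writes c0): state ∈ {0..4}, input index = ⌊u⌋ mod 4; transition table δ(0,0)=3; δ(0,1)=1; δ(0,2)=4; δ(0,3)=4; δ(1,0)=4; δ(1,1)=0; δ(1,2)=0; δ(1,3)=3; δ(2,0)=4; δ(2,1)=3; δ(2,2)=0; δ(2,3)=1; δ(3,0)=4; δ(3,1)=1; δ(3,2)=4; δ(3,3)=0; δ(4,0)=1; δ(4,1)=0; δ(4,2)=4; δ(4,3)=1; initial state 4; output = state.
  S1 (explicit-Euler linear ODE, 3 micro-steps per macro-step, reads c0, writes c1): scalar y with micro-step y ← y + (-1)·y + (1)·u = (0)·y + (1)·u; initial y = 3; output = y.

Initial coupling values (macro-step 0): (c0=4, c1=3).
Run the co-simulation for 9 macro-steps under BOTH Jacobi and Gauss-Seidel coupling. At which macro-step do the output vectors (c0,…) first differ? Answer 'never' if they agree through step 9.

[Jacobi] macro 1: S0 reads c1=3 → after 1×micro: 1; S1 reads c0=4 → after 3×micro: 4 ⇒ (c0=1, c1=4)
[Jacobi] macro 2: S0 reads c1=4 → after 1×micro: 4; S1 reads c0=1 → after 3×micro: 1 ⇒ (c0=4, c1=1)
[Jacobi] macro 3: S0 reads c1=1 → after 1×micro: 0; S1 reads c0=4 → after 3×micro: 4 ⇒ (c0=0, c1=4)
[Jacobi] macro 4: S0 reads c1=4 → after 1×micro: 3; S1 reads c0=0 → after 3×micro: 0 ⇒ (c0=3, c1=0)
[Jacobi] macro 5: S0 reads c1=0 → after 1×micro: 4; S1 reads c0=3 → after 3×micro: 3 ⇒ (c0=4, c1=3)
[Jacobi] macro 6: S0 reads c1=3 → after 1×micro: 1; S1 reads c0=4 → after 3×micro: 4 ⇒ (c0=1, c1=4)
[Jacobi] macro 7: S0 reads c1=4 → after 1×micro: 4; S1 reads c0=1 → after 3×micro: 1 ⇒ (c0=4, c1=1)
[Jacobi] macro 8: S0 reads c1=1 → after 1×micro: 0; S1 reads c0=4 → after 3×micro: 4 ⇒ (c0=0, c1=4)
[Jacobi] macro 9: S0 reads c1=4 → after 1×micro: 3; S1 reads c0=0 → after 3×micro: 0 ⇒ (c0=3, c1=0)
[Gauss-Seidel] macro 1: S0 reads c1=3 → after 1×micro: 1; S1 reads c0=1 → after 3×micro: 1 ⇒ (c0=1, c1=1)
[Gauss-Seidel] macro 2: S0 reads c1=1 → after 1×micro: 0; S1 reads c0=0 → after 3×micro: 0 ⇒ (c0=0, c1=0)
[Gauss-Seidel] macro 3: S0 reads c1=0 → after 1×micro: 3; S1 reads c0=3 → after 3×micro: 3 ⇒ (c0=3, c1=3)
[Gauss-Seidel] macro 4: S0 reads c1=3 → after 1×micro: 0; S1 reads c0=0 → after 3×micro: 0 ⇒ (c0=0, c1=0)
[Gauss-Seidel] macro 5: S0 reads c1=0 → after 1×micro: 3; S1 reads c0=3 → after 3×micro: 3 ⇒ (c0=3, c1=3)
[Gauss-Seidel] macro 6: S0 reads c1=3 → after 1×micro: 0; S1 reads c0=0 → after 3×micro: 0 ⇒ (c0=0, c1=0)
[Gauss-Seidel] macro 7: S0 reads c1=0 → after 1×micro: 3; S1 reads c0=3 → after 3×micro: 3 ⇒ (c0=3, c1=3)
[Gauss-Seidel] macro 8: S0 reads c1=3 → after 1×micro: 0; S1 reads c0=0 → after 3×micro: 0 ⇒ (c0=0, c1=0)
[Gauss-Seidel] macro 9: S0 reads c1=0 → after 1×micro: 3; S1 reads c0=3 → after 3×micro: 3 ⇒ (c0=3, c1=3)

first divergence at macro-step: 1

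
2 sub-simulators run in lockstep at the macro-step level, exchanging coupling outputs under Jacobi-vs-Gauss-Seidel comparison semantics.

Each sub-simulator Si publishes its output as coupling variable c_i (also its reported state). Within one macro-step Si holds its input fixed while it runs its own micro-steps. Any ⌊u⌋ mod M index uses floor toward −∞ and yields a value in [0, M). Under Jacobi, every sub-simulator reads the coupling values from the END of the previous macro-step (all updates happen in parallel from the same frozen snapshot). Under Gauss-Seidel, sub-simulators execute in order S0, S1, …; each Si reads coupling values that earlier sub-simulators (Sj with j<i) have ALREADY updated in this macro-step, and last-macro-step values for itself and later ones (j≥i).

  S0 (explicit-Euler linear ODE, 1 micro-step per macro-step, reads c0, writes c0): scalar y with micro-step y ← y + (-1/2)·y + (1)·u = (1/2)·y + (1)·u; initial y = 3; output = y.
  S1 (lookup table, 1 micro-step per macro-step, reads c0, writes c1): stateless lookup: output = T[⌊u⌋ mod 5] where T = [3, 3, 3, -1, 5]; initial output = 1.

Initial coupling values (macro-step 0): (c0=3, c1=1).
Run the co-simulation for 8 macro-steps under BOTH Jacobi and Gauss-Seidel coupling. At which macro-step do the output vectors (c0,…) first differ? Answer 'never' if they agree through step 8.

[Jacobi] macro 1: S0 reads c0=3 → after 1×micro: 9/2; S1 reads c0=3 → after 1×micro: -1 ⇒ (c0=9/2, c1=-1)
[Jacobi] macro 2: S0 reads c0=9/2 → after 1×micro: 27/4; S1 reads c0=9/2 → after 1×micro: 5 ⇒ (c0=27/4, c1=5)
[Jacobi] macro 3: S0 reads c0=27/4 → after 1×micro: 81/8; S1 reads c0=27/4 → after 1×micro: 3 ⇒ (c0=81/8, c1=3)
[Jacobi] macro 4: S0 reads c0=81/8 → after 1×micro: 243/16; S1 reads c0=81/8 → after 1×micro: 3 ⇒ (c0=243/16, c1=3)
[Jacobi] macro 5: S0 reads c0=243/16 → after 1×micro: 729/32; S1 reads c0=243/16 → after 1×micro: 3 ⇒ (c0=729/32, c1=3)
[Jacobi] macro 6: S0 reads c0=729/32 → after 1×micro: 2187/64; S1 reads c0=729/32 → after 1×micro: 3 ⇒ (c0=2187/64, c1=3)
[Jacobi] macro 7: S0 reads c0=2187/64 → after 1×micro: 6561/128; S1 reads c0=2187/64 → after 1×micro: 5 ⇒ (c0=6561/128, c1=5)
[Jacobi] macro 8: S0 reads c0=6561/128 → after 1×micro: 19683/256; S1 reads c0=6561/128 → after 1×micro: 3 ⇒ (c0=19683/256, c1=3)
[Gauss-Seidel] macro 1: S0 reads c0=3 → after 1×micro: 9/2; S1 reads c0=9/2 → after 1×micro: 5 ⇒ (c0=9/2, c1=5)
[Gauss-Seidel] macro 2: S0 reads c0=9/2 → after 1×micro: 27/4; S1 reads c0=27/4 → after 1×micro: 3 ⇒ (c0=27/4, c1=3)
[Gauss-Seidel] macro 3: S0 reads c0=27/4 → after 1×micro: 81/8; S1 reads c0=81/8 → after 1×micro: 3 ⇒ (c0=81/8, c1=3)
[Gauss-Seidel] macro 4: S0 reads c0=81/8 → after 1×micro: 243/16; S1 reads c0=243/16 → after 1×micro: 3 ⇒ (c0=243/16, c1=3)
[Gauss-Seidel] macro 5: S0 reads c0=243/16 → after 1×micro: 729/32; S1 reads c0=729/32 → after 1×micro: 3 ⇒ (c0=729/32, c1=3)
[Gauss-Seidel] macro 6: S0 reads c0=729/32 → after 1×micro: 2187/64; S1 reads c0=2187/64 → after 1×micro: 5 ⇒ (c0=2187/64, c1=5)
[Gauss-Seidel] macro 7: S0 reads c0=2187/64 → after 1×micro: 6561/128; S1 reads c0=6561/128 → after 1×micro: 3 ⇒ (c0=6561/128, c1=3)
[Gauss-Seidel] macro 8: S0 reads c0=6561/128 → after 1×micro: 19683/256; S1 reads c0=19683/256 → after 1×micro: 3 ⇒ (c0=19683/256, c1=3)

first divergence at macro-step: 1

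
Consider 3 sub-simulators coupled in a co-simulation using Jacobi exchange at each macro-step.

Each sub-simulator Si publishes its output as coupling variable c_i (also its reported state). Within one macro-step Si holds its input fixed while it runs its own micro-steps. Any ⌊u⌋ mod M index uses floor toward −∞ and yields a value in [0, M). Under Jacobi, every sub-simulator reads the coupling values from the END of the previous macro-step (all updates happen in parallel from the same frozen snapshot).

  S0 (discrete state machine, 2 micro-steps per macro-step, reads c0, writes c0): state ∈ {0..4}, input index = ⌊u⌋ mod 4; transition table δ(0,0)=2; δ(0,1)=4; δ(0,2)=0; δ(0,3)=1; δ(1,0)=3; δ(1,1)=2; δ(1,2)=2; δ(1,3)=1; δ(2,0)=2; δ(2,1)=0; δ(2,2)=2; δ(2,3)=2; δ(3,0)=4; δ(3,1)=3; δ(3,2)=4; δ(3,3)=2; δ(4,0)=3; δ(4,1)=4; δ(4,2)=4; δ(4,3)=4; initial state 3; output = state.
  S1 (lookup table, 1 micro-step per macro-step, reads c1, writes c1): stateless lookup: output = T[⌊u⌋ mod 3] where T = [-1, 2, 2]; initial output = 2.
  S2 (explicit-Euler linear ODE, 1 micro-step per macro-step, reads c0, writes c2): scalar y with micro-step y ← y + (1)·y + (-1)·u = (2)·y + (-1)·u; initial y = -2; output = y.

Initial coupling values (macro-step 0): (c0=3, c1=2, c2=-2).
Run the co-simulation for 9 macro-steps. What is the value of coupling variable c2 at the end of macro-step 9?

macro 1: S0 reads c0=3 → after 2×micro: 2; S1 reads c1=2 → after 1×micro: 2; S2 reads c0=3 → after 1×micro: -7 ⇒ (c0=2, c1=2, c2=-7)
macro 2: S0 reads c0=2 → after 2×micro: 2; S1 reads c1=2 → after 1×micro: 2; S2 reads c0=2 → after 1×micro: -16 ⇒ (c0=2, c1=2, c2=-16)
macro 3: S0 reads c0=2 → after 2×micro: 2; S1 reads c1=2 → after 1×micro: 2; S2 reads c0=2 → after 1×micro: -34 ⇒ (c0=2, c1=2, c2=-34)
macro 4: S0 reads c0=2 → after 2×micro: 2; S1 reads c1=2 → after 1×micro: 2; S2 reads c0=2 → after 1×micro: -70 ⇒ (c0=2, c1=2, c2=-70)
macro 5: S0 reads c0=2 → after 2×micro: 2; S1 reads c1=2 → after 1×micro: 2; S2 reads c0=2 → after 1×micro: -142 ⇒ (c0=2, c1=2, c2=-142)
macro 6: S0 reads c0=2 → after 2×micro: 2; S1 reads c1=2 → after 1×micro: 2; S2 reads c0=2 → after 1×micro: -286 ⇒ (c0=2, c1=2, c2=-286)
macro 7: S0 reads c0=2 → after 2×micro: 2; S1 reads c1=2 → after 1×micro: 2; S2 reads c0=2 → after 1×micro: -574 ⇒ (c0=2, c1=2, c2=-574)
macro 8: S0 reads c0=2 → after 2×micro: 2; S1 reads c1=2 → after 1×micro: 2; S2 reads c0=2 → after 1×micro: -1150 ⇒ (c0=2, c1=2, c2=-1150)
macro 9: S0 reads c0=2 → after 2×micro: 2; S1 reads c1=2 → after 1×micro: 2; S2 reads c0=2 → after 1×micro: -2302 ⇒ (c0=2, c1=2, c2=-2302)

c2 at macro-step 9 = -2302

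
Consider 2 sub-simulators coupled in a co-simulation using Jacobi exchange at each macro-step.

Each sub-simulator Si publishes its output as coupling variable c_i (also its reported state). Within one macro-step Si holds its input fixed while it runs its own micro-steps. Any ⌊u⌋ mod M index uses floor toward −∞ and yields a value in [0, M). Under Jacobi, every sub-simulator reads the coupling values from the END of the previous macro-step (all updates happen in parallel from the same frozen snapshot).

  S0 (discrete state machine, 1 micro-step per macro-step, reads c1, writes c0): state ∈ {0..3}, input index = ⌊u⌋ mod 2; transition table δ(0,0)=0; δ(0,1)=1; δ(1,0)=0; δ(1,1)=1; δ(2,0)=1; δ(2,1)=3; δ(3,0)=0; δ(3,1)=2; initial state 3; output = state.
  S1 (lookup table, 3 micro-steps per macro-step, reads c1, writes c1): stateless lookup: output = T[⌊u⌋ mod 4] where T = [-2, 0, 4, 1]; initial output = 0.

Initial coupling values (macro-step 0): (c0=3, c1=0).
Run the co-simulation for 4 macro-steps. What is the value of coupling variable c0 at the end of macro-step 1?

macro 1: S0 reads c1=0 → after 1×micro: 0; S1 reads c1=0 → after 3×micro: -2 ⇒ (c0=0, c1=-2)
macro 2: S0 reads c1=-2 → after 1×micro: 0; S1 reads c1=-2 → after 3×micro: 4 ⇒ (c0=0, c1=4)
macro 3: S0 reads c1=4 → after 1×micro: 0; S1 reads c1=4 → after 3×micro: -2 ⇒ (c0=0, c1=-2)
macro 4: S0 reads c1=-2 → after 1×micro: 0; S1 reads c1=-2 → after 3×micro: 4 ⇒ (c0=0, c1=4)

c0 at macro-step 1 = 0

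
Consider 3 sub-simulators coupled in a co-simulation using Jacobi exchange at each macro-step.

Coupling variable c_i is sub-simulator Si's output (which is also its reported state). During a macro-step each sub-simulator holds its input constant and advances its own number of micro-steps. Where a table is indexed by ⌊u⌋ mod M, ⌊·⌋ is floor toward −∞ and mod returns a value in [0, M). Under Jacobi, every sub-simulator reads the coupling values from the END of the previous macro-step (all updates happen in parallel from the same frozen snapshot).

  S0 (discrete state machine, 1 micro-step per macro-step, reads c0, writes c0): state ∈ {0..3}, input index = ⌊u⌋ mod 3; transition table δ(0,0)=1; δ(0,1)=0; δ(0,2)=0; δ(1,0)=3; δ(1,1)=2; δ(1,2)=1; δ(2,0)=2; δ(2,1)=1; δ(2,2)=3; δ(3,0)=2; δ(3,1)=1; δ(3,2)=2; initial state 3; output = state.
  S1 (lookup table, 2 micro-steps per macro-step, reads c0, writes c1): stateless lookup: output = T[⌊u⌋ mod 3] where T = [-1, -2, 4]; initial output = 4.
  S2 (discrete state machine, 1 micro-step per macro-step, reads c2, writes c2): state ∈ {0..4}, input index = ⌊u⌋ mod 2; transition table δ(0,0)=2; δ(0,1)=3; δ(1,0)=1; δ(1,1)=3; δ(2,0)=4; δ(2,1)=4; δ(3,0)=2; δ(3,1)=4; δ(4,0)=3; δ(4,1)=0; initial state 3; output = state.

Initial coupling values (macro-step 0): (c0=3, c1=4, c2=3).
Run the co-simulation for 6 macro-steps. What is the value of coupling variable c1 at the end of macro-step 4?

macro 1: S0 reads c0=3 → after 1×micro: 2; S1 reads c0=3 → after 2×micro: -1; S2 reads c2=3 → after 1×micro: 4 ⇒ (c0=2, c1=-1, c2=4)
macro 2: S0 reads c0=2 → after 1×micro: 3; S1 reads c0=2 → after 2×micro: 4; S2 reads c2=4 → after 1×micro: 3 ⇒ (c0=3, c1=4, c2=3)
macro 3: S0 reads c0=3 → after 1×micro: 2; S1 reads c0=3 → after 2×micro: -1; S2 reads c2=3 → after 1×micro: 4 ⇒ (c0=2, c1=-1, c2=4)
macro 4: S0 reads c0=2 → after 1×micro: 3; S1 reads c0=2 → after 2×micro: 4; S2 reads c2=4 → after 1×micro: 3 ⇒ (c0=3, c1=4, c2=3)
macro 5: S0 reads c0=3 → after 1×micro: 2; S1 reads c0=3 → after 2×micro: -1; S2 reads c2=3 → after 1×micro: 4 ⇒ (c0=2, c1=-1, c2=4)
macro 6: S0 reads c0=2 → after 1×micro: 3; S1 reads c0=2 → after 2×micro: 4; S2 reads c2=4 → after 1×micro: 3 ⇒ (c0=3, c1=4, c2=3)

c1 at macro-step 4 = 4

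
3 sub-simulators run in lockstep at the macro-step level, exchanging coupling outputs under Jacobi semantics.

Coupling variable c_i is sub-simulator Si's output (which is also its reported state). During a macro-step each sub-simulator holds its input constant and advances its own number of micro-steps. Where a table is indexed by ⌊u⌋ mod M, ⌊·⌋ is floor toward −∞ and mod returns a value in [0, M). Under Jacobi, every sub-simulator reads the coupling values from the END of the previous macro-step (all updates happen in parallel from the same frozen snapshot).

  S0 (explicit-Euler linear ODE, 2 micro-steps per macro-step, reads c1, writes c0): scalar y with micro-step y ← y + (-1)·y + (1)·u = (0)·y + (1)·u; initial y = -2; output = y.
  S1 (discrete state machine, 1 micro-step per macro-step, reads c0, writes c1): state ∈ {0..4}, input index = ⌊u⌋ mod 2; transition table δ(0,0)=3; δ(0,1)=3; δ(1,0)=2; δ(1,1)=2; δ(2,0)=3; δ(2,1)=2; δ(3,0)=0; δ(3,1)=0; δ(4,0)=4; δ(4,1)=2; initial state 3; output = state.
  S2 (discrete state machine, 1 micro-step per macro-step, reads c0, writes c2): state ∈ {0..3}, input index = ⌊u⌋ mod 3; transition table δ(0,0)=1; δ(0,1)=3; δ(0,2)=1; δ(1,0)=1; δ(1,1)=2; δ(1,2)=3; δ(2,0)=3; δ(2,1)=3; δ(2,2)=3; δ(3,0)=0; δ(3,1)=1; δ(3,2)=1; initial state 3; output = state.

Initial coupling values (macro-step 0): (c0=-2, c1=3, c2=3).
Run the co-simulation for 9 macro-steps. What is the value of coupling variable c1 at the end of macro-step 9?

c1 at macro-step 9 = 0

macro 1: S0 reads c1=3 → after 2×micro: 3; S1 reads c0=-2 → after 1×micro: 0; S2 reads c0=-2 → after 1×micro: 1 ⇒ (c0=3, c1=0, c2=1)
macro 2: S0 reads c1=0 → after 2×micro: 0; S1 reads c0=3 → after 1×micro: 3; S2 reads c0=3 → after 1×micro: 1 ⇒ (c0=0, c1=3, c2=1)
macro 3: S0 reads c1=3 → after 2×micro: 3; S1 reads c0=0 → after 1×micro: 0; S2 reads c0=0 → after 1×micro: 1 ⇒ (c0=3, c1=0, c2=1)
macro 4: S0 reads c1=0 → after 2×micro: 0; S1 reads c0=3 → after 1×micro: 3; S2 reads c0=3 → after 1×micro: 1 ⇒ (c0=0, c1=3, c2=1)
macro 5: S0 reads c1=3 → after 2×micro: 3; S1 reads c0=0 → after 1×micro: 0; S2 reads c0=0 → after 1×micro: 1 ⇒ (c0=3, c1=0, c2=1)
macro 6: S0 reads c1=0 → after 2×micro: 0; S1 reads c0=3 → after 1×micro: 3; S2 reads c0=3 → after 1×micro: 1 ⇒ (c0=0, c1=3, c2=1)
macro 7: S0 reads c1=3 → after 2×micro: 3; S1 reads c0=0 → after 1×micro: 0; S2 reads c0=0 → after 1×micro: 1 ⇒ (c0=3, c1=0, c2=1)
macro 8: S0 reads c1=0 → after 2×micro: 0; S1 reads c0=3 → after 1×micro: 3; S2 reads c0=3 → after 1×micro: 1 ⇒ (c0=0, c1=3, c2=1)
macro 9: S0 reads c1=3 → after 2×micro: 3; S1 reads c0=0 → after 1×micro: 0; S2 reads c0=0 → after 1×micro: 1 ⇒ (c0=3, c1=0, c2=1)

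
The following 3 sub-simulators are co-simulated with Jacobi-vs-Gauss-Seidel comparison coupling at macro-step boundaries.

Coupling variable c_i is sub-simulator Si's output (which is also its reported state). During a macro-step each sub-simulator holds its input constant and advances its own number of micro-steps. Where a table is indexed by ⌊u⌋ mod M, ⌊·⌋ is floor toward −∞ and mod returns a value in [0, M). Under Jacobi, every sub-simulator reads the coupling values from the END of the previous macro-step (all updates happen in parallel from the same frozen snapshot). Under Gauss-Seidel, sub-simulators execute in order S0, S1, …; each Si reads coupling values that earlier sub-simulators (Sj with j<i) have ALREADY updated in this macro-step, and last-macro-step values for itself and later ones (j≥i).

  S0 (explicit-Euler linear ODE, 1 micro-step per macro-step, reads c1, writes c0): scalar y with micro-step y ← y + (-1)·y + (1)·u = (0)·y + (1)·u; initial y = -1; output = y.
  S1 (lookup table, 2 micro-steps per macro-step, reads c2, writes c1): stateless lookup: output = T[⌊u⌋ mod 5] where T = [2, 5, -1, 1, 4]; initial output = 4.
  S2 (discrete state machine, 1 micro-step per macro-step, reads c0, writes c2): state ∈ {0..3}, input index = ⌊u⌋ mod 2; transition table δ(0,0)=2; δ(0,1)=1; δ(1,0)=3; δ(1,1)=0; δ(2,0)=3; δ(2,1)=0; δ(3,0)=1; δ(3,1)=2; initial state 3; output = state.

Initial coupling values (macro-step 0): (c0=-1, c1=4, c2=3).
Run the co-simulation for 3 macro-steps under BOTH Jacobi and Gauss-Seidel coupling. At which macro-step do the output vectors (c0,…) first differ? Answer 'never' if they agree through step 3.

first divergence at macro-step: 1

[Jacobi] macro 1: S0 reads c1=4 → after 1×micro: 4; S1 reads c2=3 → after 2×micro: 1; S2 reads c0=-1 → after 1×micro: 2 ⇒ (c0=4, c1=1, c2=2)
[Jacobi] macro 2: S0 reads c1=1 → after 1×micro: 1; S1 reads c2=2 → after 2×micro: -1; S2 reads c0=4 → after 1×micro: 3 ⇒ (c0=1, c1=-1, c2=3)
[Jacobi] macro 3: S0 reads c1=-1 → after 1×micro: -1; S1 reads c2=3 → after 2×micro: 1; S2 reads c0=1 → after 1×micro: 2 ⇒ (c0=-1, c1=1, c2=2)
[Gauss-Seidel] macro 1: S0 reads c1=4 → after 1×micro: 4; S1 reads c2=3 → after 2×micro: 1; S2 reads c0=4 → after 1×micro: 1 ⇒ (c0=4, c1=1, c2=1)
[Gauss-Seidel] macro 2: S0 reads c1=1 → after 1×micro: 1; S1 reads c2=1 → after 2×micro: 5; S2 reads c0=1 → after 1×micro: 0 ⇒ (c0=1, c1=5, c2=0)
[Gauss-Seidel] macro 3: S0 reads c1=5 → after 1×micro: 5; S1 reads c2=0 → after 2×micro: 2; S2 reads c0=5 → after 1×micro: 1 ⇒ (c0=5, c1=2, c2=1)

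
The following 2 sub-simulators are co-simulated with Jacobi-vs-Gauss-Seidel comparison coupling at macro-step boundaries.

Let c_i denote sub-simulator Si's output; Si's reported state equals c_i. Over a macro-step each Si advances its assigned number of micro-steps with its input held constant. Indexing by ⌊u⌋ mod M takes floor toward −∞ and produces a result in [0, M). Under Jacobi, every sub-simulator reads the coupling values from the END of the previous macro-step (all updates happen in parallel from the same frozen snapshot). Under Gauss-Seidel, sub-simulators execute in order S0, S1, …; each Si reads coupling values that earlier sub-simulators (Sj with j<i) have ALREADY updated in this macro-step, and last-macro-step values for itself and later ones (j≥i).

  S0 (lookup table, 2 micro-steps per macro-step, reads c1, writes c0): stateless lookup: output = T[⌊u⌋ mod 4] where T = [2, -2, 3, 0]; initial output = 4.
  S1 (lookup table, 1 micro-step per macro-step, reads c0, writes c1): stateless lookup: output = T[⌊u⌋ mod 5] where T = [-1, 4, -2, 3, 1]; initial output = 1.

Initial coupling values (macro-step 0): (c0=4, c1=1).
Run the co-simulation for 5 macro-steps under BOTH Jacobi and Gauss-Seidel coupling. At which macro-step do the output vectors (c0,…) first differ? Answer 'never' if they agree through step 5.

[Jacobi] macro 1: S0 reads c1=1 → after 2×micro: -2; S1 reads c0=4 → after 1×micro: 1 ⇒ (c0=-2, c1=1)
[Jacobi] macro 2: S0 reads c1=1 → after 2×micro: -2; S1 reads c0=-2 → after 1×micro: 3 ⇒ (c0=-2, c1=3)
[Jacobi] macro 3: S0 reads c1=3 → after 2×micro: 0; S1 reads c0=-2 → after 1×micro: 3 ⇒ (c0=0, c1=3)
[Jacobi] macro 4: S0 reads c1=3 → after 2×micro: 0; S1 reads c0=0 → after 1×micro: -1 ⇒ (c0=0, c1=-1)
[Jacobi] macro 5: S0 reads c1=-1 → after 2×micro: 0; S1 reads c0=0 → after 1×micro: -1 ⇒ (c0=0, c1=-1)
[Gauss-Seidel] macro 1: S0 reads c1=1 → after 2×micro: -2; S1 reads c0=-2 → after 1×micro: 3 ⇒ (c0=-2, c1=3)
[Gauss-Seidel] macro 2: S0 reads c1=3 → after 2×micro: 0; S1 reads c0=0 → after 1×micro: -1 ⇒ (c0=0, c1=-1)
[Gauss-Seidel] macro 3: S0 reads c1=-1 → after 2×micro: 0; S1 reads c0=0 → after 1×micro: -1 ⇒ (c0=0, c1=-1)
[Gauss-Seidel] macro 4: S0 reads c1=-1 → after 2×micro: 0; S1 reads c0=0 → after 1×micro: -1 ⇒ (c0=0, c1=-1)
[Gauss-Seidel] macro 5: S0 reads c1=-1 → after 2×micro: 0; S1 reads c0=0 → after 1×micro: -1 ⇒ (c0=0, c1=-1)

first divergence at macro-step: 1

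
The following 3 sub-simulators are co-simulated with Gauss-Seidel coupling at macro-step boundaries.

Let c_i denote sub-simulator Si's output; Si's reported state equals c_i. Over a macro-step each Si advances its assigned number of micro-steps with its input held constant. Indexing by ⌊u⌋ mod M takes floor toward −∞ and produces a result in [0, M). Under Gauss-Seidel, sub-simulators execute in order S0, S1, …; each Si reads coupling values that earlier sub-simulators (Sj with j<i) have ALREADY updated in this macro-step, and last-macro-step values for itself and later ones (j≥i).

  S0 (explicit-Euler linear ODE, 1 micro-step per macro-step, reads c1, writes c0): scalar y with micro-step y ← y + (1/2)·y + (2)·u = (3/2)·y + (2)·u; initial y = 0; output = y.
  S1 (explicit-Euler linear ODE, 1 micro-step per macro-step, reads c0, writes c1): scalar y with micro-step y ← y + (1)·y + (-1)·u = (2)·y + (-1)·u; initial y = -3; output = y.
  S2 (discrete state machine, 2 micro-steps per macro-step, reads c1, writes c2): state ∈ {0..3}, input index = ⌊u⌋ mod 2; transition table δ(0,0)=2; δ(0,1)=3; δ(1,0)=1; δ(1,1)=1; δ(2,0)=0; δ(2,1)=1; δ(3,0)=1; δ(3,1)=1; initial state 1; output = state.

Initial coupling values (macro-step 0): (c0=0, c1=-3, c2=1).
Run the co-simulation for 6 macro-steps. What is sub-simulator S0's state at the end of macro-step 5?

macro 1: S0 reads c1=-3 → after 1×micro: -6; S1 reads c0=-6 → after 1×micro: 0; S2 reads c1=0 → after 2×micro: 1 ⇒ (c0=-6, c1=0, c2=1)
macro 2: S0 reads c1=0 → after 1×micro: -9; S1 reads c0=-9 → after 1×micro: 9; S2 reads c1=9 → after 2×micro: 1 ⇒ (c0=-9, c1=9, c2=1)
macro 3: S0 reads c1=9 → after 1×micro: 9/2; S1 reads c0=9/2 → after 1×micro: 27/2; S2 reads c1=27/2 → after 2×micro: 1 ⇒ (c0=9/2, c1=27/2, c2=1)
macro 4: S0 reads c1=27/2 → after 1×micro: 135/4; S1 reads c0=135/4 → after 1×micro: -27/4; S2 reads c1=-27/4 → after 2×micro: 1 ⇒ (c0=135/4, c1=-27/4, c2=1)
macro 5: S0 reads c1=-27/4 → after 1×micro: 297/8; S1 reads c0=297/8 → after 1×micro: -405/8; S2 reads c1=-405/8 → after 2×micro: 1 ⇒ (c0=297/8, c1=-405/8, c2=1)
macro 6: S0 reads c1=-405/8 → after 1×micro: -729/16; S1 reads c0=-729/16 → after 1×micro: -891/16; S2 reads c1=-891/16 → after 2×micro: 1 ⇒ (c0=-729/16, c1=-891/16, c2=1)

S0 state at macro-step 5 = 297/8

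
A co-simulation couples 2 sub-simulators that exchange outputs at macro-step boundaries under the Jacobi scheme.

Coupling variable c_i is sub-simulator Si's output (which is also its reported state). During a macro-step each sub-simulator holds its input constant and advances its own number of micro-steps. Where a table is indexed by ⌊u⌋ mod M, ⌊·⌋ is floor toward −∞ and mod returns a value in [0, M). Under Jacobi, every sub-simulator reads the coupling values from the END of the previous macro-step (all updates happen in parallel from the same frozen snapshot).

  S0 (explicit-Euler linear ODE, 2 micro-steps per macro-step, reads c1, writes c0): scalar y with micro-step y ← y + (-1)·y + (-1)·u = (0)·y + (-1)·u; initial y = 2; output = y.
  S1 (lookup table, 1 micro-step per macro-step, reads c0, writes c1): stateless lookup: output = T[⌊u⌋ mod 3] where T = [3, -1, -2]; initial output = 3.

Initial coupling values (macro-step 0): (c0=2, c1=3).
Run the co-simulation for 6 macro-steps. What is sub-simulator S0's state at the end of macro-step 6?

macro 1: S0 reads c1=3 → after 2×micro: -3; S1 reads c0=2 → after 1×micro: -2 ⇒ (c0=-3, c1=-2)
macro 2: S0 reads c1=-2 → after 2×micro: 2; S1 reads c0=-3 → after 1×micro: 3 ⇒ (c0=2, c1=3)
macro 3: S0 reads c1=3 → after 2×micro: -3; S1 reads c0=2 → after 1×micro: -2 ⇒ (c0=-3, c1=-2)
macro 4: S0 reads c1=-2 → after 2×micro: 2; S1 reads c0=-3 → after 1×micro: 3 ⇒ (c0=2, c1=3)
macro 5: S0 reads c1=3 → after 2×micro: -3; S1 reads c0=2 → after 1×micro: -2 ⇒ (c0=-3, c1=-2)
macro 6: S0 reads c1=-2 → after 2×micro: 2; S1 reads c0=-3 → after 1×micro: 3 ⇒ (c0=2, c1=3)

S0 state at macro-step 6 = 2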